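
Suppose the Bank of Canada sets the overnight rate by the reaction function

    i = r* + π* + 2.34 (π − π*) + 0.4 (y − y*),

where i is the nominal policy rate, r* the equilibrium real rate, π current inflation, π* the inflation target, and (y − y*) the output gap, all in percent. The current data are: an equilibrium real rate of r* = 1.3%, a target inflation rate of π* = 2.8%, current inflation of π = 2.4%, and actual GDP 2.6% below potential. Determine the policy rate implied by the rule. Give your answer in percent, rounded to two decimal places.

Output 2.6% below potential → (y − y*) = -2.6.
i = 1.3 + 2.8 + 2.34 × (2.4 − 2.8) + 0.4 × (-2.6)
   = 1.3 + 2.8 − 0.936 − 1.04 = 2.12

2.12%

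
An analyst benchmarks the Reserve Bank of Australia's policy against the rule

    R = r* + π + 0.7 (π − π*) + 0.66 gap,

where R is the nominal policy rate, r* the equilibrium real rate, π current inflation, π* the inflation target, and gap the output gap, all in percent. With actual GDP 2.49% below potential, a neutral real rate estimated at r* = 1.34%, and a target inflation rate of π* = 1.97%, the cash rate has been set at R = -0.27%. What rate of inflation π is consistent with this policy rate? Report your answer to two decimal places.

0.83%

Output 2.49% below potential → gap = -2.49.
Collecting π: R = r* + (1 + 0.7) π − 0.7 π* + 0.66 gap
1.7 π = -0.27 − 1.34 + 0.7 × 1.97 − 0.66 × (-2.49) = 1.4124
π = 1.4124 / 1.7 = 0.83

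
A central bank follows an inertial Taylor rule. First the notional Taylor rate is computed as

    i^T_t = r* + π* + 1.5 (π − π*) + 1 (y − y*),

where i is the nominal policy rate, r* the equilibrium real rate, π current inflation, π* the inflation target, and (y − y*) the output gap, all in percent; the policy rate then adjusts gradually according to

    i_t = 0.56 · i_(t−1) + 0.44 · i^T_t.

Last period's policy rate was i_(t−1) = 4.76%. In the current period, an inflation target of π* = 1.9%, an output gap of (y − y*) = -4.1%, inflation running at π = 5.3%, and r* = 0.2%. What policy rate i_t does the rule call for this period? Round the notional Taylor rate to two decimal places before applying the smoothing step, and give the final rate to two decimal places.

4.03%

i^T_t = 0.2 + 1.9 + 1.5 × (5.3 − 1.9) + 1 × (-4.1)
   = 0.2 + 1.9 + 5.1 − 4.1 = 3.10
i_t = 0.56 × 4.76 + 0.44 × 3.10 = 2.6656 + 1.364 = 4.03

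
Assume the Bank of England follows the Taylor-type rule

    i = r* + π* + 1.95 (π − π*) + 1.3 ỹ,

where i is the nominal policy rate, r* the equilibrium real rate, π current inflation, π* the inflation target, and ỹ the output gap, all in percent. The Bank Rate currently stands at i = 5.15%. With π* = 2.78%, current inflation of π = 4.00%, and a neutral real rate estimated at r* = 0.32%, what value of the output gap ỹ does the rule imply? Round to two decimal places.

-0.25%

1.3 ỹ = 5.15 − 0.32 − 2.78 − 1.95 × (4.00 − 2.78) = -0.329
ỹ = -0.329 / 1.3 = -0.25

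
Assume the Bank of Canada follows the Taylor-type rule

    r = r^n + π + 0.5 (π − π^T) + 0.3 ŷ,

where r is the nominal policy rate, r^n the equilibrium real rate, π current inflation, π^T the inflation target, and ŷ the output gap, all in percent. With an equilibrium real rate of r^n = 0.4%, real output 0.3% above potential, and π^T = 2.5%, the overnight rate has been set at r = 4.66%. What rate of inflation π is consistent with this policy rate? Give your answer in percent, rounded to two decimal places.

3.61%

Output 0.3% above potential → ŷ = 0.3.
Collecting π: r = r^n + (1 + 0.5) π − 0.5 π^T + 0.3 ŷ
1.5 π = 4.66 − 0.4 + 0.5 × 2.5 − 0.3 × 0.3 = 5.42
π = 5.42 / 1.5 = 3.61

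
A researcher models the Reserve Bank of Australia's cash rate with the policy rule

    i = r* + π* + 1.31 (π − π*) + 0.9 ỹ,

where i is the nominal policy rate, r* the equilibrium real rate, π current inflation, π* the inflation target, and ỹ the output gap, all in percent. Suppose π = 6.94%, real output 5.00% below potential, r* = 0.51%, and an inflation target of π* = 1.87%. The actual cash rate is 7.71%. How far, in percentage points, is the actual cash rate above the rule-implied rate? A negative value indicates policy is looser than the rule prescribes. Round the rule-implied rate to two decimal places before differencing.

3.19 pp

Output 5.00% below potential → ỹ = -5.00.
i = 0.51 + 1.87 + 1.31 × (6.94 − 1.87) + 0.9 × (-5.00)
   = 0.51 + 1.87 + 6.6417 − 4.5 = 4.52
Deviation = 7.71 − 4.52 = 3.19 pp.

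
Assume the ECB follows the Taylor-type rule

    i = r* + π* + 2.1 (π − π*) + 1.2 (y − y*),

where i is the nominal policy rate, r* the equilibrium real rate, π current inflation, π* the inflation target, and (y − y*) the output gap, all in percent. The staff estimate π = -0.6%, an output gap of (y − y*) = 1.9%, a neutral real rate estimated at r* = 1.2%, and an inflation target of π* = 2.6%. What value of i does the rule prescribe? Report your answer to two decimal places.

i = 1.2 + 2.6 + 2.1 × (-0.6 − 2.6) + 1.2 × 1.9
   = 1.2 + 2.6 − 6.72 + 2.28 = -0.64

-0.64%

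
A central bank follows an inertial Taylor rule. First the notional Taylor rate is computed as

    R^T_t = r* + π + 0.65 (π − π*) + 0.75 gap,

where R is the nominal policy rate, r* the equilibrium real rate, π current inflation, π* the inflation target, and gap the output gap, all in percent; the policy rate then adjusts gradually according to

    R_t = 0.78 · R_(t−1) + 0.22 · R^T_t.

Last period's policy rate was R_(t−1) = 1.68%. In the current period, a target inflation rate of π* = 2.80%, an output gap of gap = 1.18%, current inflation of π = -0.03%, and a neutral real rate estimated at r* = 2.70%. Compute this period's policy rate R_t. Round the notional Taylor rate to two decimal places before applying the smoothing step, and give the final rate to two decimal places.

1.69%

R^T_t = 2.70 + (-0.03) + 0.65 × (-0.03 − 2.80) + 0.75 × 1.18
   = 2.70 − 0.03 − 1.8395 + 0.885 = 1.72
R_t = 0.78 × 1.68 + 0.22 × 1.72 = 1.3104 + 0.3784 = 1.69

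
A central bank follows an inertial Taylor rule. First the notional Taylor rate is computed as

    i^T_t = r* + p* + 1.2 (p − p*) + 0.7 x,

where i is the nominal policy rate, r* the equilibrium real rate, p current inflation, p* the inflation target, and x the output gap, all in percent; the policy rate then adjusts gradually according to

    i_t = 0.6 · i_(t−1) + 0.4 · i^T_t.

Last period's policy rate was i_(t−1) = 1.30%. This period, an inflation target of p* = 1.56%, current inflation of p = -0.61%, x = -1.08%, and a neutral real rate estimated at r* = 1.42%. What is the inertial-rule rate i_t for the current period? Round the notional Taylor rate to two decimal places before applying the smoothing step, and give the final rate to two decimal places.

i^T_t = 1.42 + 1.56 + 1.2 × (-0.61 − 1.56) + 0.7 × (-1.08)
   = 1.42 + 1.56 − 2.604 − 0.756 = -0.38
i_t = 0.6 × 1.30 + 0.4 × (-0.38) = 0.78 − 0.152 = 0.63

0.63%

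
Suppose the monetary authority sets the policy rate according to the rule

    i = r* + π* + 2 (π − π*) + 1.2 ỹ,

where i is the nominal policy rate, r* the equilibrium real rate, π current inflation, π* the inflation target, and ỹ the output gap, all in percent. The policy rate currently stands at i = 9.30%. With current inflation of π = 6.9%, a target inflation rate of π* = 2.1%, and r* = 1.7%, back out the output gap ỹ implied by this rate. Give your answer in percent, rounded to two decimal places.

-3.42%

1.2 ỹ = 9.30 − 1.7 − 2.1 − 2 × (6.9 − 2.1) = -4.1
ỹ = -4.1 / 1.2 = -3.42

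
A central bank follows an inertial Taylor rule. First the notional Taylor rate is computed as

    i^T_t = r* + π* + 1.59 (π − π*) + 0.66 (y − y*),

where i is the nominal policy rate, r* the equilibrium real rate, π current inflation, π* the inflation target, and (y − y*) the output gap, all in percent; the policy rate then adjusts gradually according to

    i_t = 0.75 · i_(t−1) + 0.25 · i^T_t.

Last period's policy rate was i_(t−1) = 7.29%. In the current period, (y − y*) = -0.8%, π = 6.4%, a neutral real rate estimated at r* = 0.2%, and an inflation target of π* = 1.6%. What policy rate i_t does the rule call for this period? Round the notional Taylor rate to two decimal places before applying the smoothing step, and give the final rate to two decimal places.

i^T_t = 0.2 + 1.6 + 1.59 × (6.4 − 1.6) + 0.66 × (-0.8)
   = 0.2 + 1.6 + 7.632 − 0.528 = 8.90
i_t = 0.75 × 7.29 + 0.25 × 8.90 = 5.4675 + 2.225 = 7.69

7.69%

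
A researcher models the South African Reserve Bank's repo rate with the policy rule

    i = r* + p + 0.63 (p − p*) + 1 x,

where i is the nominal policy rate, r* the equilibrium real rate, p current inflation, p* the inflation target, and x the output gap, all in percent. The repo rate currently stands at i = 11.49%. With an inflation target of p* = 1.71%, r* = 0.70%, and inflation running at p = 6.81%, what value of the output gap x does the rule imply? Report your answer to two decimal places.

0.77%

1 x = 11.49 − 0.70 − 6.81 − 0.63 × (6.81 − 1.71) = 0.767
x = 0.767 / 1 = 0.77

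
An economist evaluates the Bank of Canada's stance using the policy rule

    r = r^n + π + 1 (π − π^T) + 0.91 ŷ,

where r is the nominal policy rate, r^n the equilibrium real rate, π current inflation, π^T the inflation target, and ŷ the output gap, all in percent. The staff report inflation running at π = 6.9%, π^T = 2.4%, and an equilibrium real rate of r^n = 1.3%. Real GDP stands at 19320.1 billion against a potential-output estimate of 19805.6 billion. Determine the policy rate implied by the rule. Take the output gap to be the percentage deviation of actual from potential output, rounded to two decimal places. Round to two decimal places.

10.47%

Output gap = 100 × (19320.1 − 19805.6) / 19805.6 = -2.45%.
r = 1.30 + 6.90 + 1 × (6.90 − 2.40) + 0.91 × (-2.45)
   = 1.30 + 6.9 + 4.5 − 2.2295 = 10.47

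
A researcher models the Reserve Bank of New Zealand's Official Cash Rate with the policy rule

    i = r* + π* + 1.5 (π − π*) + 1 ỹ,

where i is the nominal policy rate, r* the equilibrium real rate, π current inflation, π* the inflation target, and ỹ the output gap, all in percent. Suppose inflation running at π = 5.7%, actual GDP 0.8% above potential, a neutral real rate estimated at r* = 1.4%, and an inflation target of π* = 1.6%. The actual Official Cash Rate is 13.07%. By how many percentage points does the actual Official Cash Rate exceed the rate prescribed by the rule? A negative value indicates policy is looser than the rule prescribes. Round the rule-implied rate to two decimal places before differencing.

3.12 pp

Output 0.8% above potential → ỹ = 0.8.
i = 1.4 + 1.6 + 1.5 × (5.7 − 1.6) + 1 × 0.8
   = 1.4 + 1.6 + 6.15 + 0.8 = 9.95
Deviation = 13.07 − 9.95 = 3.12 pp.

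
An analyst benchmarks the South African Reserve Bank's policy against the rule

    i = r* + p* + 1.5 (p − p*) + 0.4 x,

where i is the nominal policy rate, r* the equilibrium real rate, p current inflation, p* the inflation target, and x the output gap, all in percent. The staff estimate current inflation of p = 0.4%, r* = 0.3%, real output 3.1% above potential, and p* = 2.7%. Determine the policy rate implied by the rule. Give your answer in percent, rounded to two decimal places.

0.79%

Output 3.1% above potential → x = 3.1.
i = 0.3 + 2.7 + 1.5 × (0.4 − 2.7) + 0.4 × 3.1
   = 0.3 + 2.7 − 3.45 + 1.24 = 0.79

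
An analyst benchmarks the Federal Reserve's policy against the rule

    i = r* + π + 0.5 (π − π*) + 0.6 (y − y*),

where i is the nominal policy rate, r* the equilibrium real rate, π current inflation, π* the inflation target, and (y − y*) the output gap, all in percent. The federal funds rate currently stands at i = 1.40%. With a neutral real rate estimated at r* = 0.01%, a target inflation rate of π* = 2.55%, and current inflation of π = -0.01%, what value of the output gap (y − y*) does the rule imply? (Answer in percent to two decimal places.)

0.6 (y − y*) = 1.40 − 0.01 − (-0.01) − 0.5 × ((-0.01) − 2.55) = 2.68
(y − y*) = 2.68 / 0.6 = 4.47

4.47%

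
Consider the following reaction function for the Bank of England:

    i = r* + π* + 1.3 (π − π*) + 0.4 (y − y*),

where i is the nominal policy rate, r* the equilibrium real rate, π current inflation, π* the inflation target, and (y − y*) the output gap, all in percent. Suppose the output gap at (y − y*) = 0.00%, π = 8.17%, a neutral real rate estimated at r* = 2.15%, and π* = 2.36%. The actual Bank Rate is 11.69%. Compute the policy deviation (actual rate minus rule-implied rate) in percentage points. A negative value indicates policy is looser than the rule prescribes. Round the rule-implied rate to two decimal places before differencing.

-0.37 pp

i = 2.15 + 2.36 + 1.3 × (8.17 − 2.36) + 0.4 × 0.00
   = 2.15 + 2.36 + 7.553 + 0 = 12.06
Deviation = 11.69 − 12.06 = -0.37 pp.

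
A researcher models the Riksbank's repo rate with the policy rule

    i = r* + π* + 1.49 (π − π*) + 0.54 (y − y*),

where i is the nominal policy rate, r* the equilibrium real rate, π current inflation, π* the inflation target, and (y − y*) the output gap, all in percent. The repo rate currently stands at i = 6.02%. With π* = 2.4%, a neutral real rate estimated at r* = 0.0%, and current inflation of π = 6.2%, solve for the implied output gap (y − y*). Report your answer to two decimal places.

-3.78%

0.54 (y − y*) = 6.02 − 0.0 − 2.4 − 1.49 × (6.2 − 2.4) = -2.042
(y − y*) = -2.042 / 0.54 = -3.78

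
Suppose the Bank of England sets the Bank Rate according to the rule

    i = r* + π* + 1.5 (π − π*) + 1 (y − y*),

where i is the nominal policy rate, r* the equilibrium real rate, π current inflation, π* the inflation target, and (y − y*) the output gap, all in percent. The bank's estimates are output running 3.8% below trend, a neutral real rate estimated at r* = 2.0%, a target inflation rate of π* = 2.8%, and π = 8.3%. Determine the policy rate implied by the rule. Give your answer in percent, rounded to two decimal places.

Output 3.8% below potential → (y − y*) = -3.8.
i = 2.0 + 2.8 + 1.5 × (8.3 − 2.8) + 1 × (-3.8)
   = 2.0 + 2.8 + 8.25 − 3.8 = 9.25

9.25%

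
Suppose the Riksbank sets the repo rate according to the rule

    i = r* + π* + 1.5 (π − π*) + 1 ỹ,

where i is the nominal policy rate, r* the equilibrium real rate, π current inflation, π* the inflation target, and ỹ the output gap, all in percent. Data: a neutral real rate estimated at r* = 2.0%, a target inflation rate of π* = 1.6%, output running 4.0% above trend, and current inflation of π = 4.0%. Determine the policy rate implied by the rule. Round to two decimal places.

11.20%

Output 4.0% above potential → ỹ = 4.0.
i = 2.0 + 1.6 + 1.5 × (4.0 − 1.6) + 1 × 4.0
   = 2.0 + 1.6 + 3.6 + 4 = 11.20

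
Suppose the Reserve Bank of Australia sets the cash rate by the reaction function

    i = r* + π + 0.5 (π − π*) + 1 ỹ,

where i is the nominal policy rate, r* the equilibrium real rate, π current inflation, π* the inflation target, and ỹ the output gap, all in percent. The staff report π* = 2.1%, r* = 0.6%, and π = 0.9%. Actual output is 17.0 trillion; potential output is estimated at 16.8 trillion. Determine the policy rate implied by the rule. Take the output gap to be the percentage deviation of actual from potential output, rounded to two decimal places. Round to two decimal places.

2.09%

Output gap = 100 × (17.0 − 16.8) / 16.8 = 1.19%.
i = 0.60 + 0.90 + 0.5 × (0.90 − 2.10) + 1 × 1.19
   = 0.60 + 0.9 − 0.6 + 1.19 = 2.09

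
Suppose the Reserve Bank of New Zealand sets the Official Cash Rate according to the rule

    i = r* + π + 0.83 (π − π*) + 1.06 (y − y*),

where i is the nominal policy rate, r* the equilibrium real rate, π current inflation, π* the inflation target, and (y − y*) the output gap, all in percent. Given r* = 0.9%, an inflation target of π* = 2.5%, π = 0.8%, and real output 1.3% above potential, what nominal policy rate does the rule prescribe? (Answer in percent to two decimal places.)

1.67%

Output 1.3% above potential → (y − y*) = 1.3.
i = 0.9 + 0.8 + 0.83 × (0.8 − 2.5) + 1.06 × 1.3
   = 0.9 + 0.8 − 1.411 + 1.378 = 1.67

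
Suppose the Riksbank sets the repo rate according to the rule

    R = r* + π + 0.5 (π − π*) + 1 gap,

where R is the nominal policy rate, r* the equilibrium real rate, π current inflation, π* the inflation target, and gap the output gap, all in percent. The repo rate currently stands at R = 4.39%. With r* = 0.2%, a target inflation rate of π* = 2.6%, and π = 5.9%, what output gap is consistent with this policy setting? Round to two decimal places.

-3.36%

1 gap = 4.39 − 0.2 − 5.9 − 0.5 × (5.9 − 2.6) = -3.36
gap = -3.36 / 1 = -3.36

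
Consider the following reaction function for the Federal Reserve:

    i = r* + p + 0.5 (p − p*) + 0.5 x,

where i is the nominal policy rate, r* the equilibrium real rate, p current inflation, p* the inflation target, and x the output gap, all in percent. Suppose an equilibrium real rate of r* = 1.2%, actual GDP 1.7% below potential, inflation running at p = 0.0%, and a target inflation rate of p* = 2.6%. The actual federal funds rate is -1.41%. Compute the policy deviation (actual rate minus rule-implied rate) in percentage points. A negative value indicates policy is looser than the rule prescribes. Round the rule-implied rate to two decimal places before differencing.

-0.46 pp

Output 1.7% below potential → x = -1.7.
i = 1.2 + 0.0 + 0.5 × (0.0 − 2.6) + 0.5 × (-1.7)
   = 1.2 + 0 − 1.3 − 0.85 = -0.95
Deviation = -1.41 − (-0.95) = -0.46 pp.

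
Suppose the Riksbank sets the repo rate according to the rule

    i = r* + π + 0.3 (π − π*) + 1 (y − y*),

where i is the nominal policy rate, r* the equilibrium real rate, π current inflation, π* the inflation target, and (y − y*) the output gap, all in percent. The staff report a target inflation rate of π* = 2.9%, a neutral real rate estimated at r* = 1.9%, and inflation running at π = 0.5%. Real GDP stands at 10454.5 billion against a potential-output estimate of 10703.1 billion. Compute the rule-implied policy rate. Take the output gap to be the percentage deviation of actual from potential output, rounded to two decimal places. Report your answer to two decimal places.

-0.64%

Output gap = 100 × (10454.5 − 10703.1) / 10703.1 = -2.32%.
i = 1.90 + 0.50 + 0.3 × (0.50 − 2.90) + 1 × (-2.32)
   = 1.90 + 0.5 − 0.72 − 2.32 = -0.64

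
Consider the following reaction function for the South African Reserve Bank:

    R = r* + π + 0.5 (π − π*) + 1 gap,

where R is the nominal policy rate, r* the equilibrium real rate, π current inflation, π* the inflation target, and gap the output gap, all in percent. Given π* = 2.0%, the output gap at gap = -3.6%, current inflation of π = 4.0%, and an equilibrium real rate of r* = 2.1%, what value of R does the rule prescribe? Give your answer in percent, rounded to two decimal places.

R = 2.1 + 4.0 + 0.5 × (4.0 − 2.0) + 1 × (-3.6)
   = 2.1 + 4 + 1 − 3.6 = 3.50

3.50%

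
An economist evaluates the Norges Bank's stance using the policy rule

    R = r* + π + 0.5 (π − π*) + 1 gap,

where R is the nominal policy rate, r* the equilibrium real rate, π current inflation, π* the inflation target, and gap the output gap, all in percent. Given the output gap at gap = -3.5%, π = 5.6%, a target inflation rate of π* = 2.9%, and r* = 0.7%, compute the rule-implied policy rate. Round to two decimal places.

R = 0.7 + 5.6 + 0.5 × (5.6 − 2.9) + 1 × (-3.5)
   = 0.7 + 5.6 + 1.35 − 3.5 = 4.15

4.15%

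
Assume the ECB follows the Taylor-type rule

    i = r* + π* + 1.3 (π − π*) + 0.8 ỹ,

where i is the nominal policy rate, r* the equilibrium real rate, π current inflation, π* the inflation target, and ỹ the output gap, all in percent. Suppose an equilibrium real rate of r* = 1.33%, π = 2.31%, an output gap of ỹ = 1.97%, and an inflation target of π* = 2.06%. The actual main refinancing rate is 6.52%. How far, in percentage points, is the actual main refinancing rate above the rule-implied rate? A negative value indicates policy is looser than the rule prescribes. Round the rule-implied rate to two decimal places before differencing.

i = 1.33 + 2.06 + 1.3 × (2.31 − 2.06) + 0.8 × 1.97
   = 1.33 + 2.06 + 0.325 + 1.576 = 5.29
Deviation = 6.52 − 5.29 = 1.23 pp.

1.23 pp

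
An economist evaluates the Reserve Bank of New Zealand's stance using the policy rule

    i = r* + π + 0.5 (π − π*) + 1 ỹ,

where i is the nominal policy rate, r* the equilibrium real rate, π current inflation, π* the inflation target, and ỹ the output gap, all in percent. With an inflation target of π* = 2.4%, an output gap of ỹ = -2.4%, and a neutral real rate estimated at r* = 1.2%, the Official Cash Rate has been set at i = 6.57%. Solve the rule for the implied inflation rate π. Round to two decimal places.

Collecting π: i = r* + (1 + 0.5) π − 0.5 π* + 1 ỹ
1.5 π = 6.57 − 1.2 + 0.5 × 2.4 − 1 × (-2.4) = 8.97
π = 8.97 / 1.5 = 5.98

5.98%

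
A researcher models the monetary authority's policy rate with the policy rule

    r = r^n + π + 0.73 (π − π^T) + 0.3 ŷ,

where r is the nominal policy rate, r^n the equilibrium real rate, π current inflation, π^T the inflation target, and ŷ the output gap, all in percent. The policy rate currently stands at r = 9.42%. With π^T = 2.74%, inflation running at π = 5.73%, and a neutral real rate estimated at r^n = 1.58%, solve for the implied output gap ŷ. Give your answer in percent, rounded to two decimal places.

-0.24%

0.3 ŷ = 9.42 − 1.58 − 5.73 − 0.73 × (5.73 − 2.74) = -0.0727
ŷ = -0.0727 / 0.3 = -0.24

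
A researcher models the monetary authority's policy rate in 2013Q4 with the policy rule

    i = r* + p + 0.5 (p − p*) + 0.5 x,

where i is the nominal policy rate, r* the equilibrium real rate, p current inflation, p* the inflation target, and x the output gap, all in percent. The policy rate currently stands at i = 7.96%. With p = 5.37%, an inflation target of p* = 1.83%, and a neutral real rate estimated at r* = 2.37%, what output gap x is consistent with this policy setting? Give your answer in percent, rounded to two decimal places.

-3.10%

0.5 x = 7.96 − 2.37 − 5.37 − 0.5 × (5.37 − 1.83) = -1.55
x = -1.55 / 0.5 = -3.10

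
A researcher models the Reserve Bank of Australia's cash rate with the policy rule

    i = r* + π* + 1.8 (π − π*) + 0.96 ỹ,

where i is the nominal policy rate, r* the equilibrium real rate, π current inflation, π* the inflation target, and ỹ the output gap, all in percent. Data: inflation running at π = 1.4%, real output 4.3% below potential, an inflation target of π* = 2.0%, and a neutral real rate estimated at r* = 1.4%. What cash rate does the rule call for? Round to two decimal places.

Output 4.3% below potential → ỹ = -4.3.
i = 1.4 + 2.0 + 1.8 × (1.4 − 2.0) + 0.96 × (-4.3)
   = 1.4 + 2 − 1.08 − 4.128 = -1.81

-1.81%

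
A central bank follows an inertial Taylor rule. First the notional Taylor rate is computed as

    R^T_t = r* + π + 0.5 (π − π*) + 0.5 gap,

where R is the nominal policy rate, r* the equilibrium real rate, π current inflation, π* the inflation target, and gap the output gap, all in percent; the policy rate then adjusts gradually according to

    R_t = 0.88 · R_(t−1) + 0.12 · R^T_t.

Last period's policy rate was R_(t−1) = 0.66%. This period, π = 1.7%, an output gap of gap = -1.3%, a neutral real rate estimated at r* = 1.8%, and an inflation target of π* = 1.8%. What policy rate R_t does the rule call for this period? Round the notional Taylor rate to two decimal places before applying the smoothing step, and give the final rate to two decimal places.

R^T_t = 1.8 + 1.7 + 0.5 × (1.7 − 1.8) + 0.5 × (-1.3)
   = 1.8 + 1.7 − 0.05 − 0.65 = 2.80
R_t = 0.88 × 0.66 + 0.12 × 2.80 = 0.5808 + 0.336 = 0.92

0.92%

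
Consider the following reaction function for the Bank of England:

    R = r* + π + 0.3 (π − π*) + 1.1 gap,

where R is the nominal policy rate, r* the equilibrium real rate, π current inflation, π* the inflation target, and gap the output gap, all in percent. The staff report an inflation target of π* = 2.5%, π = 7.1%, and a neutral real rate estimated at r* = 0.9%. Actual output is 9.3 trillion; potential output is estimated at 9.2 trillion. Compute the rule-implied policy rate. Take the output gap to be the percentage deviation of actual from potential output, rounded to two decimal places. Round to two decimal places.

10.58%

Output gap = 100 × (9.3 − 9.2) / 9.2 = 1.09%.
R = 0.90 + 7.10 + 0.3 × (7.10 − 2.50) + 1.1 × 1.09
   = 0.90 + 7.1 + 1.38 + 1.199 = 10.58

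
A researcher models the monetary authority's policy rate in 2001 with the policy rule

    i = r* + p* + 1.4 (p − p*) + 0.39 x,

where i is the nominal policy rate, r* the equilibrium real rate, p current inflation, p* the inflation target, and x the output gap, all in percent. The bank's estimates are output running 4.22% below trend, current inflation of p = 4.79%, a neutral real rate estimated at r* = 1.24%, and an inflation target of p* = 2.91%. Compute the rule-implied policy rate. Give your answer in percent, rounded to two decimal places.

5.14%

Output 4.22% below potential → x = -4.22.
i = 1.24 + 2.91 + 1.4 × (4.79 − 2.91) + 0.39 × (-4.22)
   = 1.24 + 2.91 + 2.632 − 1.6458 = 5.14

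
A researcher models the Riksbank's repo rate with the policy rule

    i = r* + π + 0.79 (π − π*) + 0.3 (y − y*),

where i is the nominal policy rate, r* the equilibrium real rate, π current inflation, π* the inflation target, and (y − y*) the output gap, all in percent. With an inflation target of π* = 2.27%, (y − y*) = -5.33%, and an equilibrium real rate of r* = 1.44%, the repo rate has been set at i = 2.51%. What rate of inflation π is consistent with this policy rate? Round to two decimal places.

Collecting π: i = r* + (1 + 0.79) π − 0.79 π* + 0.3 (y − y*)
1.79 π = 2.51 − 1.44 + 0.79 × 2.27 − 0.3 × (-5.33) = 4.4623
π = 4.4623 / 1.79 = 2.49

2.49%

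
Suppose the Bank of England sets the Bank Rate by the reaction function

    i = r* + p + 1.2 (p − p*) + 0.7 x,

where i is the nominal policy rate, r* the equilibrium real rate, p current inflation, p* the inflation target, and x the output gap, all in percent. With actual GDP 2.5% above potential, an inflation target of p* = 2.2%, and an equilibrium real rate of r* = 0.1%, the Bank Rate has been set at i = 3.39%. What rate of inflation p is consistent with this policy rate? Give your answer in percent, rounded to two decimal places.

1.90%

Output 2.5% above potential → x = 2.5.
Collecting p: i = r* + (1 + 1.2) p − 1.2 p* + 0.7 x
2.2 p = 3.39 − 0.1 + 1.2 × 2.2 − 0.7 × 2.5 = 4.18
p = 4.18 / 2.2 = 1.90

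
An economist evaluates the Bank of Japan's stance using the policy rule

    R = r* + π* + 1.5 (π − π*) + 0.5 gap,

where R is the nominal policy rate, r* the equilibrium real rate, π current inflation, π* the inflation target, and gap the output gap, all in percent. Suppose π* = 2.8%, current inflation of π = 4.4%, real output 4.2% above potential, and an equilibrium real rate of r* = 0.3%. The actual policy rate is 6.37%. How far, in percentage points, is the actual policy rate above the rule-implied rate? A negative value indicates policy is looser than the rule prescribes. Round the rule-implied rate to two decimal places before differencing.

Output 4.2% above potential → gap = 4.2.
R = 0.3 + 2.8 + 1.5 × (4.4 − 2.8) + 0.5 × 4.2
   = 0.3 + 2.8 + 2.4 + 2.1 = 7.60
Deviation = 6.37 − 7.60 = -1.23 pp.

-1.23 pp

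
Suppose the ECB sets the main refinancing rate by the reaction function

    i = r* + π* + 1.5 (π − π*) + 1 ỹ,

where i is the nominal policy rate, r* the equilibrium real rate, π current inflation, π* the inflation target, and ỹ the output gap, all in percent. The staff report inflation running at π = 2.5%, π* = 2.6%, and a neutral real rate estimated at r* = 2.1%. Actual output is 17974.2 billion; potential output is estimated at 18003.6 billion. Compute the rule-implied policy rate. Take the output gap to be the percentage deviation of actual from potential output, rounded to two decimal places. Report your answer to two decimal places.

4.39%

Output gap = 100 × (17974.2 − 18003.6) / 18003.6 = -0.16%.
i = 2.10 + 2.60 + 1.5 × (2.50 − 2.60) + 1 × (-0.16)
   = 2.10 + 2.6 − 0.15 − 0.16 = 4.39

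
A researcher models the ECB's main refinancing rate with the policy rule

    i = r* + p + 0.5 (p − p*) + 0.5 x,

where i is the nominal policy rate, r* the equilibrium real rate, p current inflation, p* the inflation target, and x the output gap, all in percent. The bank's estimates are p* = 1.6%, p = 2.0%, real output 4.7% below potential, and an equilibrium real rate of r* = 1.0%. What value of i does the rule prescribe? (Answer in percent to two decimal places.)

0.85%

Output 4.7% below potential → x = -4.7.
i = 1.0 + 2.0 + 0.5 × (2.0 − 1.6) + 0.5 × (-4.7)
   = 1.0 + 2 + 0.2 − 2.35 = 0.85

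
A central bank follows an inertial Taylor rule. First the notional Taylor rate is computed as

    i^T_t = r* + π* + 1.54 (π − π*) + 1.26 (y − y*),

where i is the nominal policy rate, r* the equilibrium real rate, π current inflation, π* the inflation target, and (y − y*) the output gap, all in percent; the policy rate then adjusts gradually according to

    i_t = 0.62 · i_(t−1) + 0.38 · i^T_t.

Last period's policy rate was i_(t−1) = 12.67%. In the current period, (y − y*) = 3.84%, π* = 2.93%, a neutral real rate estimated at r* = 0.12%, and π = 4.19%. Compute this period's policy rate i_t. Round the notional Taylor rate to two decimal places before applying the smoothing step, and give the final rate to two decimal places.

11.59%

i^T_t = 0.12 + 2.93 + 1.54 × (4.19 − 2.93) + 1.26 × 3.84
   = 0.12 + 2.93 + 1.9404 + 4.8384 = 9.83
i_t = 0.62 × 12.67 + 0.38 × 9.83 = 7.8554 + 3.7354 = 11.59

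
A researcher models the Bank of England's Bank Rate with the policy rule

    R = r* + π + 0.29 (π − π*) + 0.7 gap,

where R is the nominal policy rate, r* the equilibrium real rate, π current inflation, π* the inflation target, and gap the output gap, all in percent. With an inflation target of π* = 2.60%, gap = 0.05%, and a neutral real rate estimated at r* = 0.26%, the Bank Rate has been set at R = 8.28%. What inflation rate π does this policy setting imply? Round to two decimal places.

6.77%

Collecting π: R = r* + (1 + 0.29) π − 0.29 π* + 0.7 gap
1.29 π = 8.28 − 0.26 + 0.29 × 2.60 − 0.7 × 0.05 = 8.739
π = 8.739 / 1.29 = 6.77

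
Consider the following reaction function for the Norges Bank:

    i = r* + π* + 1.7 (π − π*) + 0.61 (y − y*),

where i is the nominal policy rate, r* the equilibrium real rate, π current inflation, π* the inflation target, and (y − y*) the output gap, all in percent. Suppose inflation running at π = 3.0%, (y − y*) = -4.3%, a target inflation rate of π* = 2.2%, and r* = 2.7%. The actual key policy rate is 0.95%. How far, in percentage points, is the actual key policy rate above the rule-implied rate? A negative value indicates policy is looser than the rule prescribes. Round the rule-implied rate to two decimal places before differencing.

i = 2.7 + 2.2 + 1.7 × (3.0 − 2.2) + 0.61 × (-4.3)
   = 2.7 + 2.2 + 1.36 − 2.623 = 3.64
Deviation = 0.95 − 3.64 = -2.69 pp.

-2.69 pp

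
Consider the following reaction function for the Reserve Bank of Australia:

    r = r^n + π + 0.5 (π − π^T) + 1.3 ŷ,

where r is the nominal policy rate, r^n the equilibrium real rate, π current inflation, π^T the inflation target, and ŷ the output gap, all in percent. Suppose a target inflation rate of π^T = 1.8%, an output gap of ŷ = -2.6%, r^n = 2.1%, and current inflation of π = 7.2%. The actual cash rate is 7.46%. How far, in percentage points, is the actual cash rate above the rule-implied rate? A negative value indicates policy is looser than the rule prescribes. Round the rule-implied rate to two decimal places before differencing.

-1.16 pp

r = 2.1 + 7.2 + 0.5 × (7.2 − 1.8) + 1.3 × (-2.6)
   = 2.1 + 7.2 + 2.7 − 3.38 = 8.62
Deviation = 7.46 − 8.62 = -1.16 pp.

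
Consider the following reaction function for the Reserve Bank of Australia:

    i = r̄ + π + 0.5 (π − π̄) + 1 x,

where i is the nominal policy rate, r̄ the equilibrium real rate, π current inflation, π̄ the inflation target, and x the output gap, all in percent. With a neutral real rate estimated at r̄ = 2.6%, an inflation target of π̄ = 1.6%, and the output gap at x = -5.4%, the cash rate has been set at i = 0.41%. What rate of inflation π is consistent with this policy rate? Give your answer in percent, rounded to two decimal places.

2.67%

Collecting π: i = r̄ + (1 + 0.5) π − 0.5 π̄ + 1 x
1.5 π = 0.41 − 2.6 + 0.5 × 1.6 − 1 × (-5.4) = 4.01
π = 4.01 / 1.5 = 2.67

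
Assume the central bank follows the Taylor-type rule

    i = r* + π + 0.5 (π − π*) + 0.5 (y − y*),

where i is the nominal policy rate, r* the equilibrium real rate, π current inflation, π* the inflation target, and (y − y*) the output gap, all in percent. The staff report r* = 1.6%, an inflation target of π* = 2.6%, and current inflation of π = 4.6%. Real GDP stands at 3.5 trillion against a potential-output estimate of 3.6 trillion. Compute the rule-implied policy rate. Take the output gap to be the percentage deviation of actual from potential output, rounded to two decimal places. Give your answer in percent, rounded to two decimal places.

Output gap = 100 × (3.5 − 3.6) / 3.6 = -2.78%.
i = 1.60 + 4.60 + 0.5 × (4.60 − 2.60) + 0.5 × (-2.78)
   = 1.60 + 4.6 + 1 − 1.39 = 5.81

5.81%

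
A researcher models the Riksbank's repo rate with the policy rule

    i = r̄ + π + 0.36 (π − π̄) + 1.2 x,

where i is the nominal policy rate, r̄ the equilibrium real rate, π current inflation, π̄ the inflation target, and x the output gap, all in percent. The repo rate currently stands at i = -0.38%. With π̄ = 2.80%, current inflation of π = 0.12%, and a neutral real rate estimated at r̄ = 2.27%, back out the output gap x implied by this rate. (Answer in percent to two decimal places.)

-1.50%

1.2 x = -0.38 − 2.27 − 0.12 − 0.36 × (0.12 − 2.80) = -1.8052
x = -1.8052 / 1.2 = -1.50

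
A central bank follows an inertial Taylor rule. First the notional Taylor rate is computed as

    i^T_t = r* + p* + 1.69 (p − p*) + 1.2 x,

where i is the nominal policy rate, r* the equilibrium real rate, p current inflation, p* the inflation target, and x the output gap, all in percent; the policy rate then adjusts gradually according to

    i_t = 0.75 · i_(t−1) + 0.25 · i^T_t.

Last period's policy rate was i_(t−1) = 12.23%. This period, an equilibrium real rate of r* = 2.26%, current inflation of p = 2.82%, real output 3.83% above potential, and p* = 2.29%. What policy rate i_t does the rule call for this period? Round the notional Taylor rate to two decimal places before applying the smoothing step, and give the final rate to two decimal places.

Output 3.83% above potential → x = 3.83.
i^T_t = 2.26 + 2.29 + 1.69 × (2.82 − 2.29) + 1.2 × 3.83
   = 2.26 + 2.29 + 0.8957 + 4.596 = 10.04
i_t = 0.75 × 12.23 + 0.25 × 10.04 = 9.1725 + 2.51 = 11.68

11.68%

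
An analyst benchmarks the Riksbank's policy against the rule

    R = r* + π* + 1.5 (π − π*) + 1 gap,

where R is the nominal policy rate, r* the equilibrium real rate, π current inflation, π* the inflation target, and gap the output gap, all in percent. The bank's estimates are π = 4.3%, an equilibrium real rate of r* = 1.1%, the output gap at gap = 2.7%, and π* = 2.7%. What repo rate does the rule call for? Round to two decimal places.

R = 1.1 + 2.7 + 1.5 × (4.3 − 2.7) + 1 × 2.7
   = 1.1 + 2.7 + 2.4 + 2.7 = 8.90

8.90%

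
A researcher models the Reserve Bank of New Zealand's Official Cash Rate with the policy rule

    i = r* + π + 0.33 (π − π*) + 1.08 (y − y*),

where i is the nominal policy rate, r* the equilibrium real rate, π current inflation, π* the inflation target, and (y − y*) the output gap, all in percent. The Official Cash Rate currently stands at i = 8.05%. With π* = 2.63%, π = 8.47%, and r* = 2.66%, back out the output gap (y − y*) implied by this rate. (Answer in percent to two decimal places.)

-4.64%

1.08 (y − y*) = 8.05 − 2.66 − 8.47 − 0.33 × (8.47 − 2.63) = -5.0072
(y − y*) = -5.0072 / 1.08 = -4.64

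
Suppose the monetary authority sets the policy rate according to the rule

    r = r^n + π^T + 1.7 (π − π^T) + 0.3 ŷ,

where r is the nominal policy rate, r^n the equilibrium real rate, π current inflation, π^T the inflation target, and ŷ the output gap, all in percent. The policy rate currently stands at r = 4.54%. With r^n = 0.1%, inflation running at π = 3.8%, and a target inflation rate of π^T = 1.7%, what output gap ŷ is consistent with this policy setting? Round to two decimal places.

-2.77%

0.3 ŷ = 4.54 − 0.1 − 1.7 − 1.7 × (3.8 − 1.7) = -0.83
ŷ = -0.83 / 0.3 = -2.77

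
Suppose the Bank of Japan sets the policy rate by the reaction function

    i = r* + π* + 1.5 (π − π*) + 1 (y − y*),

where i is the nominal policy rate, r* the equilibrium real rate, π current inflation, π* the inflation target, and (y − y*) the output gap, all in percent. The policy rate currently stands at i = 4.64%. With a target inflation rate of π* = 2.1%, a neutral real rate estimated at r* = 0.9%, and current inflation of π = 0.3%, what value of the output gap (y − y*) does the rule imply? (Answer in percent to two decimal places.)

4.34%

1 (y − y*) = 4.64 − 0.9 − 2.1 − 1.5 × (0.3 − 2.1) = 4.34
(y − y*) = 4.34 / 1 = 4.34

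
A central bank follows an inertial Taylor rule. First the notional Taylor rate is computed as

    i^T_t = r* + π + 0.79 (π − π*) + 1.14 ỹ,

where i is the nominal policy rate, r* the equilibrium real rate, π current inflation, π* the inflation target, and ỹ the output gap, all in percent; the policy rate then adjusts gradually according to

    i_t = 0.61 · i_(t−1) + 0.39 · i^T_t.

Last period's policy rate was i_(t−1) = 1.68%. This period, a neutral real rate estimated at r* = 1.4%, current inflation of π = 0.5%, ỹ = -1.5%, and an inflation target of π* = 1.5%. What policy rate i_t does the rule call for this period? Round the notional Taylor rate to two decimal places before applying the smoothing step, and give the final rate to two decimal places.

0.79%

i^T_t = 1.4 + 0.5 + 0.79 × (0.5 − 1.5) + 1.14 × (-1.5)
   = 1.4 + 0.5 − 0.79 − 1.71 = -0.60
i_t = 0.61 × 1.68 + 0.39 × (-0.60) = 1.0248 − 0.234 = 0.79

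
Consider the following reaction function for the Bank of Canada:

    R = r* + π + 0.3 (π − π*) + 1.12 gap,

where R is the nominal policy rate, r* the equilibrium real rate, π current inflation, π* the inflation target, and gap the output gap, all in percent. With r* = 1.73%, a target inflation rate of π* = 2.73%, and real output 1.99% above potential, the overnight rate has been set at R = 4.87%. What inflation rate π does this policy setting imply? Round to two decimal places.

1.33%

Output 1.99% above potential → gap = 1.99.
Collecting π: R = r* + (1 + 0.3) π − 0.3 π* + 1.12 gap
1.3 π = 4.87 − 1.73 + 0.3 × 2.73 − 1.12 × 1.99 = 1.7302
π = 1.7302 / 1.3 = 1.33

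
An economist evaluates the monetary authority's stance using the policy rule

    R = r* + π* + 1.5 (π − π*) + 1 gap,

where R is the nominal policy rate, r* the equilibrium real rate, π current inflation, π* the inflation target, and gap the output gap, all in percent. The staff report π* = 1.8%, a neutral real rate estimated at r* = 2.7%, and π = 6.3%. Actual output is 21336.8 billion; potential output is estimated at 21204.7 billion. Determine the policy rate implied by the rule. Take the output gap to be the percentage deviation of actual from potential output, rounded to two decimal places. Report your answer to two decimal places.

11.87%

Output gap = 100 × (21336.8 − 21204.7) / 21204.7 = 0.62%.
R = 2.70 + 1.80 + 1.5 × (6.30 − 1.80) + 1 × 0.62
   = 2.70 + 1.8 + 6.75 + 0.62 = 11.87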